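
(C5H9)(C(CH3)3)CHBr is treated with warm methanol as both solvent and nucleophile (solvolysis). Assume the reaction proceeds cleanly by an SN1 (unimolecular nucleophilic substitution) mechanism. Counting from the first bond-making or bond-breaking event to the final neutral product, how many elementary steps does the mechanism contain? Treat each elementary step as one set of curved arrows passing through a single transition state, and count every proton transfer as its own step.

4

Step 1: Unassisted departure of Br⁻ (taking the C–Br bonding pair) generates a secondary carbocation.
Step 2: Carbocation rearrangement: a 1,2-hydride shift from the adjacent cyclopentyl carbon converts the initially-formed secondary cation into the more stable tertiary cation.
Step 3: A lone pair on the oxygen of CH3OH attacks the carbocation, forming a new C–O σ-bond and an oxonium ion.
Step 4: A second solvent molecule removes the proton on oxygen, giving the neutral ether product.
Total: 4 elementary steps.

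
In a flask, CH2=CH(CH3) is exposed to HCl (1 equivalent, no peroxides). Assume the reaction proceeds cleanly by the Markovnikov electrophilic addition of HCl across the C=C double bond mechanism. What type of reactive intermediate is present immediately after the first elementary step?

Step 1: The π electrons of the C=C bond attack a proton of HCl; Markovnikov addition places the new C–H on the less-substituted alkene carbon, so the positive charge ends up on the more-substituted carbon — a secondary carbocation. The H–Cl bond breaks heterolytically, releasing Cl⁻.
After step 1 the species present is a secondary carbocation.

secondary carbocation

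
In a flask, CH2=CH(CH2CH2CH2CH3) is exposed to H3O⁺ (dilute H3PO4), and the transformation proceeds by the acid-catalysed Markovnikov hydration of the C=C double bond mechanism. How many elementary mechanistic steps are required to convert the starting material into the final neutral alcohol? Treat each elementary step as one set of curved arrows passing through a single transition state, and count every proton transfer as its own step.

3

Step 1: Electrophilic addition begins with the π(C=C) electrons forming a bond to the proton of H3O⁺. Following Markovnikov's rule, the resulting cation is secondary. H2O is released.
(No 1,2-shift: no single shift to an adjacent carbon would give a more stable cation.)
Step 2: Water acts as the nucleophile: an oxygen lone pair bonds to the cationic carbon, giving an oxonium-ion intermediate.
Step 3: Deprotonation of the oxonium ion by a water molecule delivers the neutral alcohol and regenerates the acid catalyst.
Total: 3 elementary steps.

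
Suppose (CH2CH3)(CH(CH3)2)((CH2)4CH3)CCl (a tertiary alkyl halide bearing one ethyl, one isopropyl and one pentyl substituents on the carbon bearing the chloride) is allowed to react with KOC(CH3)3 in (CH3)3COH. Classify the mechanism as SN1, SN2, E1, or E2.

Conditions: a strong/bulky base with a tertiary substrate bearing a β-hydrogen.
These conditions are the textbook signature of the E2 pathway.
A strong (often hindered) base removes a β-H in concert with loss of the leaving group — bimolecular elimination.

E2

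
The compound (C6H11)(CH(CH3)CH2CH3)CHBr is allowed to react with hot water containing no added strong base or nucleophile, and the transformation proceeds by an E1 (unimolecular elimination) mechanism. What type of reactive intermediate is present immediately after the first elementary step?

secondary carbocation

Step 1: The C–Br bond breaks with both electrons going to the bromide; Br⁻ leaves and a secondary carbocation remains.
After step 1 the species present is a secondary carbocation.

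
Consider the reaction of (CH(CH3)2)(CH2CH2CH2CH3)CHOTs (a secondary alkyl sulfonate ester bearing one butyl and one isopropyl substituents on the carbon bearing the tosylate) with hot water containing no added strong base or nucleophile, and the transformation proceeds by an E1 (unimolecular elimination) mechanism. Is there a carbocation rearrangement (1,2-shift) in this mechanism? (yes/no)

yes

The first-formed carbocation is secondary.
The adjacent isopropyl carbon already bears 2 other carbon substituents and has a hydrogen to migrate; after a 1,2-hydride shift from that carbon the positive charge sits on a tertiary centre.
Tertiary is more stable than secondary, so the shift occurs.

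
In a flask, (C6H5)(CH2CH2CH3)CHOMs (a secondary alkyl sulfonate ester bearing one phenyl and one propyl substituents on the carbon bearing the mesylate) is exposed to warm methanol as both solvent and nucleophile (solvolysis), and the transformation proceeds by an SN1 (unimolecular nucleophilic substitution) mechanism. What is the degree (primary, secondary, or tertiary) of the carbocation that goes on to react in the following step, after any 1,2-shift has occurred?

Step 1: Ionisation: the C–O σ-bond cleaves heterolytically; both bonding electrons depart with MsO⁻, leaving a secondary carbocation at the α-carbon.
No single 1,2-shift to an adjacent carbon would give a more-substituted cation, so no rearrangement occurs.

secondary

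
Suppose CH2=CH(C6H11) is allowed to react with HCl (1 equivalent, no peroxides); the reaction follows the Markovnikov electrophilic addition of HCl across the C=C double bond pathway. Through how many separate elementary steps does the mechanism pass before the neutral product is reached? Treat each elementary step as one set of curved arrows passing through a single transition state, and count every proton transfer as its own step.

Step 1: Electrophilic addition begins with the π(C=C) electrons forming a bond to the proton of HCl. Following Markovnikov's rule, the resulting cation is secondary. The H–Cl bond breaks heterolytically, releasing Cl⁻.
Step 2: Carbocation rearrangement: a 1,2-hydride shift from the adjacent cyclohexyl carbon converts the initially-formed secondary cation into the more stable tertiary cation.
Step 3: Nucleophilic attack by Cl⁻ on the carbocation completes the addition, giving R–Cl.
Total: 3 elementary steps.

3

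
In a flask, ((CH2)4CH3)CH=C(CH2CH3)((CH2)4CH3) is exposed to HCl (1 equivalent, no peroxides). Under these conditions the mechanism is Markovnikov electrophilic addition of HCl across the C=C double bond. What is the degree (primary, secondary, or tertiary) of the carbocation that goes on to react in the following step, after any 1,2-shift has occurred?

Step 1: Electrophilic addition begins with the π(C=C) electrons forming a bond to the proton of HCl. Following Markovnikov's rule, the resulting cation is tertiary. The H–Cl bond breaks heterolytically, releasing Cl⁻.
No single 1,2-shift to an adjacent carbon would give a more-substituted cation, so no rearrangement occurs.

tertiary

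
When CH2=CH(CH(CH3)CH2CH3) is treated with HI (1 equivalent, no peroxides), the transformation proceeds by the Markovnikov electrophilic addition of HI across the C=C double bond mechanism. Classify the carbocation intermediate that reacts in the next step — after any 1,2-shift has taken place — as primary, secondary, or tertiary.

tertiary

Step 1: The π electrons of the C=C bond attack a proton of HI; Markovnikov addition places the new C–H on the less-substituted alkene carbon, so the positive charge ends up on the more-substituted carbon — a secondary carbocation. The H–I bond breaks heterolytically, releasing I⁻.
Step 2: A 1,2-hydride shift from the adjacent sec-butyl carbon moves the positive charge from the secondary centre to an adjacent carbon, generating a more stable tertiary carbocation.
The cation rearranges from secondary to tertiary via a 1,2-hydride shift from the adjacent sec-butyl carbon; the tertiary cation is what reacts next.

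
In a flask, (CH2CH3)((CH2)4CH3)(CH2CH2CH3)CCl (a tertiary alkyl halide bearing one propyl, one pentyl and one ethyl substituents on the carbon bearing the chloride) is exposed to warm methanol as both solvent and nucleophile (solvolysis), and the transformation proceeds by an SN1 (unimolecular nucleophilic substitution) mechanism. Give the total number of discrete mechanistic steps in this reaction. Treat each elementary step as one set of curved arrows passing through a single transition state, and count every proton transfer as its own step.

3

Step 1: Ionisation: the C–Cl σ-bond cleaves heterolytically; both bonding electrons depart with Cl⁻, leaving a tertiary carbocation at the α-carbon.
(No 1,2-shift: no single shift to an adjacent carbon would give a more stable cation.)
Step 2: Nucleophilic capture: the oxygen of CH3OH bonds to the cationic carbon, producing an oxonium-ion intermediate.
Step 3: Proton transfer from the O–H of the oxonium ion to a solvent molecule delivers the neutral ether.
Total: 3 elementary steps.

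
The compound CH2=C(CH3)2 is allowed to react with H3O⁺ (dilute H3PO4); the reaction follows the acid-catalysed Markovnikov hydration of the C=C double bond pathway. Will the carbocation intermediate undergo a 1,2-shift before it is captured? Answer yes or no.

The first-formed carbocation is tertiary.
No single 1,2-shift to an adjacent carbon would produce a more-substituted cation than the one already present, so no rearrangement occurs.

no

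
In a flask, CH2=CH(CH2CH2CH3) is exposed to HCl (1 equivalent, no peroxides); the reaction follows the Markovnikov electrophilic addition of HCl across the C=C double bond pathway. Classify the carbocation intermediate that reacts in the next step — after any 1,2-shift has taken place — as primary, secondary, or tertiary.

secondary

Step 1: Protonation of the alkene by HCl: the π bond acts as the nucleophile and picks up H⁺, giving the more stable (Markovnikov) secondary carbocation. The H–Cl bond breaks heterolytically, releasing Cl⁻.
No single 1,2-shift to an adjacent carbon would give a more-substituted cation, so no rearrangement occurs.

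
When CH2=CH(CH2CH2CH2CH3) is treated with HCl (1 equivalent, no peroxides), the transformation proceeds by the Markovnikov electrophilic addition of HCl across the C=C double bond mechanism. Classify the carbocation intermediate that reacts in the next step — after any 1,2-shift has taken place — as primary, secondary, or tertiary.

secondary

Step 1: Electrophilic addition begins with the π(C=C) electrons forming a bond to the proton of HCl. Following Markovnikov's rule, the resulting cation is secondary. The H–Cl bond breaks heterolytically, releasing Cl⁻.
No single 1,2-shift to an adjacent carbon would give a more-substituted cation, so no rearrangement occurs.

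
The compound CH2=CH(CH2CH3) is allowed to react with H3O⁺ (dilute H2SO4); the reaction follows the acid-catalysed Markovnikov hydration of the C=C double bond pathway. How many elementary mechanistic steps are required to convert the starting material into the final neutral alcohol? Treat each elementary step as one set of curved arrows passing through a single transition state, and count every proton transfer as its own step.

Step 1: The π electrons of the C=C bond attack a proton of H3O⁺; Markovnikov addition places the new C–H on the less-substituted alkene carbon, so the positive charge ends up on the more-substituted carbon — a secondary carbocation. H2O is released.
(No 1,2-shift: no single shift to an adjacent carbon would give a more stable cation.)
Step 2: A lone pair on the oxygen of H2O attacks the carbocation, forming a C–O bond and an oxonium ion (a protonated alcohol).
Step 3: Proton transfer from the O–H of the oxonium ion to H2O completes the catalytic cycle and yields the alcohol.
Total: 3 elementary steps.

3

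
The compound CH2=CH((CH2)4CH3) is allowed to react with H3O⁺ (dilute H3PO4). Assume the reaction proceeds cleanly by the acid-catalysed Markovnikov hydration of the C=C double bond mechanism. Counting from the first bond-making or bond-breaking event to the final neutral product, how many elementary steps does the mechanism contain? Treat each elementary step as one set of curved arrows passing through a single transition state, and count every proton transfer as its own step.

Step 1: Protonation of the alkene by H3O⁺: the π bond acts as the nucleophile and picks up H⁺, giving the more stable (Markovnikov) secondary carbocation. H2O is released.
(No 1,2-shift: no single shift to an adjacent carbon would give a more stable cation.)
Step 2: Water acts as the nucleophile: an oxygen lone pair bonds to the cationic carbon, giving an oxonium-ion intermediate.
Step 3: H2O removes a proton from the oxonium oxygen, regenerating H3O⁺ and giving the neutral alcohol.
Total: 3 elementary steps.

3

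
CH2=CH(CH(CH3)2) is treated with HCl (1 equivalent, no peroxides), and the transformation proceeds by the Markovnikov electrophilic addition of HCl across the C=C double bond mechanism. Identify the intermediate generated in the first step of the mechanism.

Step 1: The π electrons of the C=C bond attack a proton of HCl; Markovnikov addition places the new C–H on the less-substituted alkene carbon, so the positive charge ends up on the more-substituted carbon — a secondary carbocation. The H–Cl bond breaks heterolytically, releasing Cl⁻.
After step 1 the species present is a secondary carbocation.

secondary carbocation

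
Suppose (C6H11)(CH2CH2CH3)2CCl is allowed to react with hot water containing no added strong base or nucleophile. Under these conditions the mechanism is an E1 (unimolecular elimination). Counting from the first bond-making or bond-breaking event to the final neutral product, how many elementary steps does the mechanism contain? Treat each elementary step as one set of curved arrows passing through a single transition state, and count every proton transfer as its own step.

Step 1: Unassisted departure of Cl⁻ (taking the C–Cl bonding pair) generates a tertiary carbocation.
(No 1,2-shift: no single shift to an adjacent carbon would give a more stable cation.)
Step 2: A water molecule (solvent) deprotonates a β-carbon; as the C–H bond breaks, those electrons form the new alkene π bond.
Total: 2 elementary steps.

2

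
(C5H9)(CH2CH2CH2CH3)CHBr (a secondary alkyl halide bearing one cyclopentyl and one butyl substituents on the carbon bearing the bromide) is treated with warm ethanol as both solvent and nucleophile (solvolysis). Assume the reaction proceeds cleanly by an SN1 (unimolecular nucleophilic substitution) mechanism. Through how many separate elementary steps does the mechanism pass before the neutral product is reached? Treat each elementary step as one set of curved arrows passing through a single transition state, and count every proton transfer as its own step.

4

Step 1: Ionisation: the C–Br σ-bond cleaves heterolytically; both bonding electrons depart with Br⁻, leaving a secondary carbocation at the α-carbon.
Step 2: A hydride (H with its bonding pair) migrates from the adjacent cyclopentyl carbon to the cationic centre — a 1,2-hydride shift — upgrading the secondary cation to a tertiary one.
Step 3: A lone pair on the oxygen of CH3CH2OH attacks the carbocation, forming a new C–O σ-bond and an oxonium ion.
Step 4: Deprotonation of the oxonium oxygen by solvent ethanol yields the neutral ether.
Total: 4 elementary steps.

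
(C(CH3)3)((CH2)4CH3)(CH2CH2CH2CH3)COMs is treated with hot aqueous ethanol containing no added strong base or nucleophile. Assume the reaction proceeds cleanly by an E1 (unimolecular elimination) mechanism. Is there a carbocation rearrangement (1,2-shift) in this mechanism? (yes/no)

The first-formed carbocation is tertiary.
No single 1,2-shift to an adjacent carbon would produce a more-substituted cation than the one already present, so no rearrangement occurs.

no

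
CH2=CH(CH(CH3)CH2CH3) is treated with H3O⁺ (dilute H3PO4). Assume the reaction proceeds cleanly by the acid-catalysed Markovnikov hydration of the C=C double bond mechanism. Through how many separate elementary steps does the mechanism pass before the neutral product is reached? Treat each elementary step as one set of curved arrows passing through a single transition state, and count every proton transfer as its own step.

4

Step 1: The π electrons of the C=C bond attack a proton of H3O⁺; Markovnikov addition places the new C–H on the less-substituted alkene carbon, so the positive charge ends up on the more-substituted carbon — a secondary carbocation. H2O is released.
Step 2: A 1,2-hydride shift from the adjacent sec-butyl carbon moves the positive charge from the secondary centre to an adjacent carbon, generating a more stable tertiary carbocation.
Step 3: Water acts as the nucleophile: an oxygen lone pair bonds to the cationic carbon, giving an oxonium-ion intermediate.
Step 4: H2O removes a proton from the oxonium oxygen, regenerating H3O⁺ and giving the neutral alcohol.
Total: 4 elementary steps.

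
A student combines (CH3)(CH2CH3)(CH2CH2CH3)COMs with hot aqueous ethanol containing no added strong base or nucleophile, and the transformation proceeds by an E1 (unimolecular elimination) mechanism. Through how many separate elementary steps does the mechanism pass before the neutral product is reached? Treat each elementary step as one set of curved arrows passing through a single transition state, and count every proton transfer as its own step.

2

Step 1: Unassisted departure of MsO⁻ (taking the C–O bonding pair) generates a tertiary carbocation.
(No 1,2-shift: no single shift to an adjacent carbon would give a more stable cation.)
Step 2: A water (or ethanol) molecule (solvent) deprotonates a β-carbon; as the C–H bond breaks, those electrons form the new alkene π bond.
Total: 2 elementary steps.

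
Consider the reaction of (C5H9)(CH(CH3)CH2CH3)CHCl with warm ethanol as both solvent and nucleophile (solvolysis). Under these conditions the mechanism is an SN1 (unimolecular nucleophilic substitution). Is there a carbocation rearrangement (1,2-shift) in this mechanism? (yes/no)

The first-formed carbocation is secondary.
The adjacent sec-butyl carbon already bears 2 other carbon substituents and has a hydrogen to migrate; after a 1,2-hydride shift from that carbon the positive charge sits on a tertiary centre.
Tertiary is more stable than secondary, so the shift occurs.

yes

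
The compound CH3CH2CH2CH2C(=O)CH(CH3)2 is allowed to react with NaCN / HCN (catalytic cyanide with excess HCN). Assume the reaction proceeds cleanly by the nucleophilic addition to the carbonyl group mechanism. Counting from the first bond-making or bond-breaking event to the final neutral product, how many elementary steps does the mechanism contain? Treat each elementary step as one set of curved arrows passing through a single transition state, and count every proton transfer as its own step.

2

Step 1: Nucleophilic addition: CN⁻ adds to the carbonyl carbon, pushing the π(C=O) electron pair onto oxygen and giving a tetrahedral alkoxide.
Step 2: Proton transfer from HCN to the alkoxide furnishes a cyanohydrin (and releases another CN⁻ to continue the reaction).
Total: 2 elementary steps.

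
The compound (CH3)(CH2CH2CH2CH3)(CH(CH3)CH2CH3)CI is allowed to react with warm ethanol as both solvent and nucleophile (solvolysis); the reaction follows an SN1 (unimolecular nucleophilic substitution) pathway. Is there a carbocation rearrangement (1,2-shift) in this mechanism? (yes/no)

The first-formed carbocation is tertiary.
No single 1,2-shift to an adjacent carbon would produce a more-substituted cation than the one already present, so no rearrangement occurs.

no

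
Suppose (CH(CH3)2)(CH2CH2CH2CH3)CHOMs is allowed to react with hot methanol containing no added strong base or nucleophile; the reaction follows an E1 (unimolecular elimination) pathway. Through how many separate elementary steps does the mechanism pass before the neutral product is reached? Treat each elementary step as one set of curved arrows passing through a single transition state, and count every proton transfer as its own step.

Step 1: The C–O bond breaks with both electrons going to the mesylate; MsO⁻ leaves and a secondary carbocation remains.
Step 2: A hydride (H with its bonding pair) migrates from the adjacent isopropyl carbon to the cationic centre — a 1,2-hydride shift — upgrading the secondary cation to a tertiary one.
Step 3: A methanol molecule (solvent) deprotonates a β-carbon; as the C–H bond breaks, those electrons form the new alkene π bond.
Total: 3 elementary steps.

3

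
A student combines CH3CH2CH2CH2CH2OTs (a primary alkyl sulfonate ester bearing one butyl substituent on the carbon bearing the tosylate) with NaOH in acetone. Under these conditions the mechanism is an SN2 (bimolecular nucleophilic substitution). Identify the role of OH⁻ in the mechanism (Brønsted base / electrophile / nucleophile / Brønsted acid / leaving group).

nucleophile

Step 1: OH⁻ attacks the back face of the α-carbon while TsO⁻ departs with the C–O bonding pair — a single concerted displacement through a pentacoordinate transition state.
OH⁻ donates an electron pair to form a new σ-bond to carbon — it is the nucleophile.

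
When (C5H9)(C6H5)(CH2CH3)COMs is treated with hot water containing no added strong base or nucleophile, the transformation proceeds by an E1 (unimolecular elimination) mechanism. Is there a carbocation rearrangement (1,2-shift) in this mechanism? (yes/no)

no

The first-formed carbocation is tertiary.
No single 1,2-shift to an adjacent carbon would produce a more-substituted cation than the one already present, so no rearrangement occurs.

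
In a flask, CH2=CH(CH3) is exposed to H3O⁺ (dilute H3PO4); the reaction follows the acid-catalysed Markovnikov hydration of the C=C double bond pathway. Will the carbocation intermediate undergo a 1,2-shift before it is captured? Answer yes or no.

The first-formed carbocation is secondary.
No single 1,2-shift to an adjacent carbon would produce a more-substituted cation than the one already present, so no rearrangement occurs.

no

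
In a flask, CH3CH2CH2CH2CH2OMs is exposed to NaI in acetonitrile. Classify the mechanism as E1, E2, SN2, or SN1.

Conditions: a primary substrate with a strong nucleophile in the polar aprotic solvent acetonitrile.
These conditions are the textbook signature of the SN2 pathway.
An unhindered substrate with a strong nucleophile in a polar aprotic solvent favours one-step backside displacement.

SN2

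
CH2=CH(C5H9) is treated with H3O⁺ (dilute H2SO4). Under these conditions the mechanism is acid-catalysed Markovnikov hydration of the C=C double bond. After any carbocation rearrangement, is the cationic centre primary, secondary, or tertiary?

tertiary

Step 1: Electrophilic addition begins with the π(C=C) electrons forming a bond to the proton of H3O⁺. Following Markovnikov's rule, the resulting cation is secondary. H2O is released.
Step 2: Carbocation rearrangement: a 1,2-hydride shift from the adjacent cyclopentyl carbon converts the initially-formed secondary cation into the more stable tertiary cation.
The cation rearranges from secondary to tertiary via a 1,2-hydride shift from the adjacent cyclopentyl carbon; the tertiary cation is what reacts next.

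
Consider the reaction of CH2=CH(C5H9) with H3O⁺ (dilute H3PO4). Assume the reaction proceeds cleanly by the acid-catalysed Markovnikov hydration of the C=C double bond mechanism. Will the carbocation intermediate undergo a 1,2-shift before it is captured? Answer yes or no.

yes

The first-formed carbocation is secondary.
The adjacent cyclopentyl carbon already bears 2 other carbon substituents and has a hydrogen to migrate; after a 1,2-hydride shift from that carbon the positive charge sits on a tertiary centre.
Tertiary is more stable than secondary, so the shift occurs.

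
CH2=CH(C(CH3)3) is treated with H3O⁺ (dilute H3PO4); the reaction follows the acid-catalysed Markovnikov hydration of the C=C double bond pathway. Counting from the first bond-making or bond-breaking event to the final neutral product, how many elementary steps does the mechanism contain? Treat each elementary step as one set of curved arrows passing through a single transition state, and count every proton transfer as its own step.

Step 1: Protonation of the alkene by H3O⁺: the π bond acts as the nucleophile and picks up H⁺, giving the more stable (Markovnikov) secondary carbocation. H2O is released.
Step 2: A 1,2-methyl shift from the adjacent tert-butyl carbon moves the positive charge from the secondary centre to an adjacent carbon, generating a more stable tertiary carbocation.
Step 3: Nucleophilic capture of the cation by H2O produces the protonated alcohol (an oxonium ion).
Step 4: Deprotonation of the oxonium ion by a water molecule delivers the neutral alcohol and regenerates the acid catalyst.
Total: 4 elementary steps.

4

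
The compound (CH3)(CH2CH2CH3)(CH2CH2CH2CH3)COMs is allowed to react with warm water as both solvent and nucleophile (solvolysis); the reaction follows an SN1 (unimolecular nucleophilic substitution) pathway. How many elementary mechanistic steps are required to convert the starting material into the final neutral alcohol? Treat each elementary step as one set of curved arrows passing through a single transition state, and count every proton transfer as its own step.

3

Step 1: Ionisation: the C–O σ-bond cleaves heterolytically; both bonding electrons depart with MsO⁻, leaving a tertiary carbocation at the α-carbon.
(No 1,2-shift: no single shift to an adjacent carbon would give a more stable cation.)
Step 2: H2O donates an oxygen lone pair into the empty p orbital of the cation, giving a protonated alcohol (an oxonium ion).
Step 3: Proton transfer from the O–H of the oxonium ion to a solvent molecule delivers the neutral alcohol.
Total: 3 elementary steps.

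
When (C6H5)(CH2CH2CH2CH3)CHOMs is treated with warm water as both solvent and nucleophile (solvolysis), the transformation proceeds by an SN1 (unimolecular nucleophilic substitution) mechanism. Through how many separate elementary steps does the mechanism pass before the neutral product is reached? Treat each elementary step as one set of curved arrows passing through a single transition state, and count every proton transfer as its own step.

Step 1: The C–O bond breaks with both electrons going to the mesylate; MsO⁻ leaves and a secondary carbocation remains.
(No 1,2-shift: no single shift to an adjacent carbon would give a more stable cation.)
Step 2: H2O donates an oxygen lone pair into the empty p orbital of the cation, giving a protonated alcohol (an oxonium ion).
Step 3: A second solvent molecule removes the proton on oxygen, giving the neutral alcohol product.
Total: 3 elementary steps.

3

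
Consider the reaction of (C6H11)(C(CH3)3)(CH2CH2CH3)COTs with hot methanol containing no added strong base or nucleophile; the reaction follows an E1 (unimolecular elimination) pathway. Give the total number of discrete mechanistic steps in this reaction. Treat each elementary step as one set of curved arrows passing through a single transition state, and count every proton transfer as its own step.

Step 1: Ionisation: the C–O σ-bond cleaves heterolytically; both bonding electrons depart with TsO⁻, leaving a tertiary carbocation at the α-carbon.
(No 1,2-shift: no single shift to an adjacent carbon would give a more stable cation.)
Step 2: Loss of a β-proton to a methanol molecule of the solvent: the C–H bonding pair collapses toward the cationic carbon to form the C=C π bond, yielding the alkene.
Total: 2 elementary steps.

2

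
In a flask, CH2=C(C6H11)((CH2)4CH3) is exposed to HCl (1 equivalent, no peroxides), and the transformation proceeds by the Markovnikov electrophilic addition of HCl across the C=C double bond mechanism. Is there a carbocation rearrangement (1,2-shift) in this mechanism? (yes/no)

no

The first-formed carbocation is tertiary.
No single 1,2-shift to an adjacent carbon would produce a more-substituted cation than the one already present, so no rearrangement occurs.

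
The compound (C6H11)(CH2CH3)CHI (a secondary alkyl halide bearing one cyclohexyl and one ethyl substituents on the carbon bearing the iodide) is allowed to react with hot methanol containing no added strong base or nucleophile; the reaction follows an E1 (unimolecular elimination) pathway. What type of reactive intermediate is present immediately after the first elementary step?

secondary carbocation

Step 1: Ionisation: the C–I σ-bond cleaves heterolytically; both bonding electrons depart with I⁻, leaving a secondary carbocation at the α-carbon.
After step 1 the species present is a secondary carbocation.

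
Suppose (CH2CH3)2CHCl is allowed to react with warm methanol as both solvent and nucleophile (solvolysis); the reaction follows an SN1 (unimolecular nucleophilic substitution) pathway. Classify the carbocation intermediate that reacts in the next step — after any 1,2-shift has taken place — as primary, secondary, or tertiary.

Step 1: The C–Cl bond breaks with both electrons going to the chloride; Cl⁻ leaves and a secondary carbocation remains.
No single 1,2-shift to an adjacent carbon would give a more-substituted cation, so no rearrangement occurs.

secondary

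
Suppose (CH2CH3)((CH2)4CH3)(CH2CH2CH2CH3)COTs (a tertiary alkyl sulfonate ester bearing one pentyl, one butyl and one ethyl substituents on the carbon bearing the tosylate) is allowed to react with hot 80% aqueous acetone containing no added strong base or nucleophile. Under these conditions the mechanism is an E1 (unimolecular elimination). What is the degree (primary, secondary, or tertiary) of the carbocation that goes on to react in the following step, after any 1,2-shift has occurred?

tertiary

Step 1: Rate-determining heterolysis of the C–O bond gives TsO⁻ and a tertiary carbocation.
No single 1,2-shift to an adjacent carbon would give a more-substituted cation, so no rearrangement occurs.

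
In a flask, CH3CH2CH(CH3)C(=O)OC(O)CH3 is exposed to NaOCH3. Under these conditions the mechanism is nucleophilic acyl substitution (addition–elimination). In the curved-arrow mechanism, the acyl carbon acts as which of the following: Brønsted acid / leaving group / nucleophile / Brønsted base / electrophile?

Step 1: CH3O⁻ adds to the carbonyl carbon; the C=O π electrons shift onto oxygen and a tetrahedral alkoxide intermediate forms.
The acyl carbon accepts an electron pair into an empty or π* orbital — it is the electrophile.

electrophile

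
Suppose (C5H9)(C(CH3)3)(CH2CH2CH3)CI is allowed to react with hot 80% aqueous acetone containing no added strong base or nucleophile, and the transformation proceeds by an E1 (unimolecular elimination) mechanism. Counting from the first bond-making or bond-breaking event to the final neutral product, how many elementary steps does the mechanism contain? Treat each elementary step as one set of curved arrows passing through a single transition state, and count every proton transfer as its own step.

2

Step 1: Unassisted departure of I⁻ (taking the C–I bonding pair) generates a tertiary carbocation.
(No 1,2-shift: no single shift to an adjacent carbon would give a more stable cation.)
Step 2: A water molecule (solvent) deprotonates a β-carbon; as the C–H bond breaks, those electrons form the new alkene π bond.
Total: 2 elementary steps.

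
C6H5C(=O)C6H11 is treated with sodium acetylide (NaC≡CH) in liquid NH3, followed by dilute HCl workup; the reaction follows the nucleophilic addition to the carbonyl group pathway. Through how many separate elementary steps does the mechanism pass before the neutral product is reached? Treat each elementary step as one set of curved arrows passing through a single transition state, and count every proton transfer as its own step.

Step 1: A lone pair / filled orbital on HC≡C⁻ attacks the electrophilic carbonyl carbon; the π(C=O) electrons shift onto oxygen, producing a tetrahedral alkoxide intermediate.
Step 2: Protonation of the alkoxide by dilute HCl workup furnishes a propargyl alcohol.
Total: 2 elementary steps.

2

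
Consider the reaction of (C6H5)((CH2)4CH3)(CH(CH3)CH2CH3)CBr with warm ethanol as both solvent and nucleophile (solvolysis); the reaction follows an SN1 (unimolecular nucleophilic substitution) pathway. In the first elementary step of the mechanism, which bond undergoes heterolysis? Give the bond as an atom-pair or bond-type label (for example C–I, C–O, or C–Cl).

C–Br

Step 1: Rate-determining heterolysis of the C–Br bond gives Br⁻ and a tertiary carbocation.
The bond broken in this step is the C–Br bond.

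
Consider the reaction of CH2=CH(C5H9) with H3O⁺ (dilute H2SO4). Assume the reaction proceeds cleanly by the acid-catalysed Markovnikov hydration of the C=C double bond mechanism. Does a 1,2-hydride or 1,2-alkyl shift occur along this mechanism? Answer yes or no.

yes

The first-formed carbocation is secondary.
The adjacent cyclopentyl carbon already bears 2 other carbon substituents and has a hydrogen to migrate; after a 1,2-hydride shift from that carbon the positive charge sits on a tertiary centre.
Tertiary is more stable than secondary, so the shift occurs.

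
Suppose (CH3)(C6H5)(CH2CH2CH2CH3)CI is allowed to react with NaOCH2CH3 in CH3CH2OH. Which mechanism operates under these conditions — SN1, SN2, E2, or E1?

E2

Conditions: a strong base with a tertiary substrate bearing a β-hydrogen.
These conditions are the textbook signature of the E2 pathway.
A strong (often hindered) base removes a β-H in concert with loss of the leaving group — bimolecular elimination.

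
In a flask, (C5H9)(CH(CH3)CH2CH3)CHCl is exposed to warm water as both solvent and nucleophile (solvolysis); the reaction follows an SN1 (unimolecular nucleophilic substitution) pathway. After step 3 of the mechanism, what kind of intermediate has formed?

Step 1: The C–Cl bond breaks with both electrons going to the chloride; Cl⁻ leaves and a secondary carbocation remains.
Step 2: Carbocation rearrangement: a 1,2-hydride shift from the adjacent cyclopentyl carbon converts the initially-formed secondary cation into the more stable tertiary cation.
Step 3: A lone pair on the oxygen of H2O attacks the carbocation, forming a new C–O σ-bond and an oxonium ion.
After step 3 the species present is an oxonium ion.

oxonium ion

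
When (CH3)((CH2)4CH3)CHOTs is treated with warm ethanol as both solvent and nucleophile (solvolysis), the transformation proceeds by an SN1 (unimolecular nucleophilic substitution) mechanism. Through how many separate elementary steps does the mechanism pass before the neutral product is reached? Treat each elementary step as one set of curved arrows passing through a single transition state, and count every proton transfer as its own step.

3

Step 1: Ionisation: the C–O σ-bond cleaves heterolytically; both bonding electrons depart with TsO⁻, leaving a secondary carbocation at the α-carbon.
(No 1,2-shift: no single shift to an adjacent carbon would give a more stable cation.)
Step 2: A lone pair on the oxygen of CH3CH2OH attacks the carbocation, forming a new C–O σ-bond and an oxonium ion.
Step 3: A second solvent molecule removes the proton on oxygen, giving the neutral ether product.
Total: 3 elementary steps.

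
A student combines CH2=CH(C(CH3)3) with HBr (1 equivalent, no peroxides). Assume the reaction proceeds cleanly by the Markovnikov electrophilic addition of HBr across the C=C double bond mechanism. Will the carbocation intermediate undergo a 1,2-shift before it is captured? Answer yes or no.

The first-formed carbocation is secondary.
The adjacent tert-butyl carbon has no hydrogen but bears methyl groups; migration of one methyl with its bonding pair (a 1,2-methyl shift) places the charge on a tertiary centre.
Tertiary is more stable than secondary, so the shift occurs.

yes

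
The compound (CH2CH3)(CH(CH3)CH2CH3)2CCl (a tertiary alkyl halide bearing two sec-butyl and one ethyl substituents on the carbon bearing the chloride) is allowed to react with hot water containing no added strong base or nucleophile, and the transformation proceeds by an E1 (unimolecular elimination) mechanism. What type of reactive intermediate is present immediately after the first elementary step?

tertiary carbocation

Step 1: Rate-determining heterolysis of the C–Cl bond gives Cl⁻ and a tertiary carbocation.
After step 1 the species present is a tertiary carbocation.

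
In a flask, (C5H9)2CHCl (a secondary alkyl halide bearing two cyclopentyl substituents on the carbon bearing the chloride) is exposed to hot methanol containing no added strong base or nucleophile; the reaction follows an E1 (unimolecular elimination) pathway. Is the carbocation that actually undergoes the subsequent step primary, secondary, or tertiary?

Step 1: Unassisted departure of Cl⁻ (taking the C–Cl bonding pair) generates a secondary carbocation.
Step 2: A hydride (H with its bonding pair) migrates from the adjacent cyclopentyl carbon to the cationic centre — a 1,2-hydride shift — upgrading the secondary cation to a tertiary one.
The cation rearranges from secondary to tertiary via a 1,2-hydride shift from the adjacent cyclopentyl carbon; the tertiary cation is what reacts next.

tertiary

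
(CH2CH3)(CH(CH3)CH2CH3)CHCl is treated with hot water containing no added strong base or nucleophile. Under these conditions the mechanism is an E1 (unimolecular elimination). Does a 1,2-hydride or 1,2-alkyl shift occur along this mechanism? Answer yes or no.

The first-formed carbocation is secondary.
The adjacent sec-butyl carbon already bears 2 other carbon substituents and has a hydrogen to migrate; after a 1,2-hydride shift from that carbon the positive charge sits on a tertiary centre.
Tertiary is more stable than secondary, so the shift occurs.

yes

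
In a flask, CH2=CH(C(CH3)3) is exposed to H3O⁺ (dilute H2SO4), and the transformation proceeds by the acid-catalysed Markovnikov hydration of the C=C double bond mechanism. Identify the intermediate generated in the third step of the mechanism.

oxonium ion

Step 1: Electrophilic addition begins with the π(C=C) electrons forming a bond to the proton of H3O⁺. Following Markovnikov's rule, the resulting cation is secondary. H2O is released.
Step 2: A 1,2-methyl shift from the adjacent tert-butyl carbon moves the positive charge from the secondary centre to an adjacent carbon, generating a more stable tertiary carbocation.
Step 3: Water acts as the nucleophile: an oxygen lone pair bonds to the cationic carbon, giving an oxonium-ion intermediate.
After step 3 the species present is an oxonium ion.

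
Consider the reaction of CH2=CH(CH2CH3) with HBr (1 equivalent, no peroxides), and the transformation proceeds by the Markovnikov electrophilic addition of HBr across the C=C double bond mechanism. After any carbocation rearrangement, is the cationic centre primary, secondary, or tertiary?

Step 1: Electrophilic addition begins with the π(C=C) electrons forming a bond to the proton of HBr. Following Markovnikov's rule, the resulting cation is secondary. The H–Br bond breaks heterolytically, releasing Br⁻.
No single 1,2-shift to an adjacent carbon would give a more-substituted cation, so no rearrangement occurs.

secondary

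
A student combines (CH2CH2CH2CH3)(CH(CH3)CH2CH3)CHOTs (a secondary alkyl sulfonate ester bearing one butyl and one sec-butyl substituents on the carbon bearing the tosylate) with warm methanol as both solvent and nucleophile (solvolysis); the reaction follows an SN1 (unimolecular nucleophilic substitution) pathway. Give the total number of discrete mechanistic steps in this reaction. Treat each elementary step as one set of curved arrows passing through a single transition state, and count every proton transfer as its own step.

4

Step 1: Rate-determining heterolysis of the C–O bond gives TsO⁻ and a secondary carbocation.
Step 2: A hydride (H with its bonding pair) migrates from the adjacent sec-butyl carbon to the cationic centre — a 1,2-hydride shift — upgrading the secondary cation to a tertiary one.
Step 3: CH3OH donates an oxygen lone pair into the empty p orbital of the cation, giving a protonated ether (an oxonium ion).
Step 4: Deprotonation of the oxonium oxygen by solvent methanol yields the neutral ether.
Total: 4 elementary steps.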